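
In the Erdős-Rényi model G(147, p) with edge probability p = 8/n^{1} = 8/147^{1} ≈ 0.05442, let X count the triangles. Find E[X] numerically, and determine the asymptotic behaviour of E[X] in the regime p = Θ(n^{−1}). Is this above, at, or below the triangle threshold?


Number of potential triangles: C(147, 3) = 518665.
Each occurs with probability p³ ≈ (0.05442)³ ≈ 1.611825e-04.
By linearity: E[X] = C(147, 3)·p³ ≈ 518665 · 1.611825e-04 ≈ 83.5997.
Here α = 1, so p = 8/n is exactly at the triangle threshold p ~ 1/n. Asymptotically E[X] → c³/6 = 8³/6 = 256/3 ≈ 85.3333, a bounded constant. In this regime the triangle count is asymptotically Poisson(c³/6).

E[X] ≈ 83.5997; in regime p = Θ(1/n^{1}) E[X] stays bounded (at the triangle threshold p ~ 1/n).


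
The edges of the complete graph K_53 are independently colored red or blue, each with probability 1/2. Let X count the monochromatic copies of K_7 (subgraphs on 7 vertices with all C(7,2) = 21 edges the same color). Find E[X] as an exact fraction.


Let X = Σ_S X_S over the C(53, 7) = 154143080 subsets S of size 7, where X_S = 1 if the K_7 on S is monochromatic.
For a fixed S, the K_7 on S has C(7, 2) = 21 edges. P[all 21 edges red] = (1/2)^21, and likewise for blue, so P[monochromatic] = 2·(1/2)^21 = 2^{1 − 21} = 1/1048576.
By linearity: E[X] = C(53, 7) · 2^{1 − 21} = 154143080 · 1/1048576 = 19267885/131072.
Numerically: E[X] ≈ 147.002.

E[X] = C(53,7)·2^(1−C(7,2)) = 19267885/131072 ≈ 147.002.


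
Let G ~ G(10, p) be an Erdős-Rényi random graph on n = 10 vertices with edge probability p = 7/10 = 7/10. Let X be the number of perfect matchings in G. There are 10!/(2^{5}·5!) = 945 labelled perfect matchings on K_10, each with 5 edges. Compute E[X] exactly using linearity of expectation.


K_10 has 10!/(2^{5}·5!) = 945 labelled perfect matchings.
For each such perfect matching H, let X_H = 1 if all 5 edges of H are present in G. Then P[X_H = 1] = p^{5} = (7/10)^{5} = 16807/100000.
Summing the indicators: E[X] = Σ_H E[X_H] = 945 · p^{5} = 945 · 16807/100000 = 3176523/20000.
Numerically: E[X] ≈ 158.8.

E[X] = 945 · (7/10)^{5} = 3176523/20000 ≈ 158.8.


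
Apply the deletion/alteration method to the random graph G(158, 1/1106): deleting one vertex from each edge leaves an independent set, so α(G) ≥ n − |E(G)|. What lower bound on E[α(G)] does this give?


E[|E(G)|] = C(158, 2)·p = 12403 · (1/1106) = 157/14.
E[α(G)] ≥ n − E[|E(G)|] = 158 − 157/14 = 2055/14.
Numerically: ≈ 146.785714.
(This is only a lower bound; the true E[α(G)] may be larger.)

E[α(G)] ≥ 2055/14 ≈ 146.785714.


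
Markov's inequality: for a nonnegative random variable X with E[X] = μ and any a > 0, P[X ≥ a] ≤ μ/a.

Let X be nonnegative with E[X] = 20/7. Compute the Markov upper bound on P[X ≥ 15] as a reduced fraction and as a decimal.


μ = E[X] = 20/7, a = 15.
Markov: P[X ≥ 15] ≤ μ/a = (20/7)/15 = 4/21.
Numerically: ≈ 0.190476.
(Since a = 15 > μ = 2.857143, the bound 4/21 is < 1 and informative.)

P[X ≥ 15] ≤ 4/21 ≈ 0.190476.


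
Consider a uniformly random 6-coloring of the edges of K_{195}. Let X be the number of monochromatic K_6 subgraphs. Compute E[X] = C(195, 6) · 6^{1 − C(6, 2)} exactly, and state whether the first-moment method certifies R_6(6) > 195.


E[X] = C(195, 6) · 6^{1 − 15} = 70656049360 · 6^{−14} = 70656049360/78364164096.
As a reduced fraction: E[X] = 4416003085/4897760256 ≈ 0.9016372.
Is E[X] < 1? YES.
Since E[X] < 1, there exists a 6-coloring of K_{195} with no monochromatic K_6; hence R_6(6) > 195.

E[X] = 4416003085/4897760256 ≈ 0.9016372; E[X] < 1, so R_6(6) > 195.


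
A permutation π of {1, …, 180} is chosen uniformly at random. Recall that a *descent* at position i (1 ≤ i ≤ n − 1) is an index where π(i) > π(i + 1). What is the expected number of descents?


Write X = Σ X_I over i = 1, …, 179, with X_I the indicator of one descent.
There are 179 indicators.
For each fixed i, the pair (π(i), π(i+1)) is a uniformly random ordered pair of distinct values from {1, …, 180}; by symmetry P[π(i) > π(i+1)] = 1/2.
By linearity: E[X] = 179 · (1/2) = (180 − 1) · (1/2) = 179/2 ≈ 89.500.

E[X] = 179/2 = 89.500.


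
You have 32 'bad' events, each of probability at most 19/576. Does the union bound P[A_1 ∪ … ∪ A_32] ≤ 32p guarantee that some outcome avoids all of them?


Union bound: P[∪_{i=1}^{32} A_i] ≤ Σ_i P[A_i] ≤ 32·p = 32·(19/576) = 19/18.
Numerically: 19/18 ≈ 1.0556.
Is 19/18 < 1? NO.
Since the bound 19/18 is ≥ 1, the union bound is uninformative here; it does NOT by itself certify existence.

32·p = 19/18 ≈ 1.0556; existence NOT certified by the union bound.


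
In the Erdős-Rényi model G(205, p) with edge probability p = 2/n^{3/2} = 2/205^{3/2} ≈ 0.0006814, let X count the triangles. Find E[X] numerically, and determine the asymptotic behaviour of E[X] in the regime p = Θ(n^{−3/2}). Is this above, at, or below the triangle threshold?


Number of potential triangles: C(205, 3) = 1414910.
Each occurs with probability p³ ≈ (0.0006814)³ ≈ 3.163717e-10.
By linearity: E[X] = C(205, 3)·p³ ≈ 1414910 · 3.163717e-10 ≈ 0.0004.
Since α = 3/2 > 1, p = c/n^{3/2} = o(1/n) is below the triangle threshold p ~ 1/n. Asymptotically E[X] ~ (c³/6)·n^{3(1−α)} = (2³/6)·n^{-1.5} → 0, so by Markov's inequality G has no triangles w.h.p.

E[X] ≈ 0.0004; in regime p = Θ(1/n^{3/2}) E[X] tends to 0 (below the triangle threshold p ~ 1/n).


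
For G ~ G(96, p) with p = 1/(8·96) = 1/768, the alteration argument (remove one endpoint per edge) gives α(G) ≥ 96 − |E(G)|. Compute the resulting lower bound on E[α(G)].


E[|E(G)|] = C(96, 2)·p = 4560 · (1/768) = 95/16.
E[α(G)] ≥ n − E[|E(G)|] = 96 − 95/16 = 1441/16.
Numerically: ≈ 90.0625.
(This is only a lower bound; the true E[α(G)] may be larger.)

E[α(G)] ≥ 1441/16 ≈ 90.0625.


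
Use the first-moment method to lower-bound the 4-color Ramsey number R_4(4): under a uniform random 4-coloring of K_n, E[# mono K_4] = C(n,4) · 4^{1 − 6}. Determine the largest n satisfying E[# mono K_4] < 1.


We need C(n, 4) · 4^{1 − 6} < 1, i.e. C(n, 4) < 4^{6 − 1} = 1024.
Check values of n near the boundary:
  n = 13: C(13, 4) = 715; 715 < 1024? YES
  n = 14: C(14, 4) = 1001; 1001 < 1024? YES
  n = 15: C(15, 4) = 1365; 1365 < 1024? NO
The largest n with C(n, 4) < 1024 is n = 14 (where E[X] = 1001/1024 ≈ 0.977539). Hence R_4(4) > 14, i.e. R_4(4) ≥ 15.

Largest n = 14; hence R_4(4) > 14.


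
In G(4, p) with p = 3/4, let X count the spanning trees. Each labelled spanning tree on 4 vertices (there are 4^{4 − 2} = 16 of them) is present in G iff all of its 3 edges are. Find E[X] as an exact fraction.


K_4 has 4^{4 − 2} = 16 labelled spanning trees.
For each such spanning tree H, let X_H = 1 if all 3 edges of H are present in G. Then P[X_H = 1] = p^{3} = (3/4)^{3} = 27/64.
By linearity of expectation: E[X] = Σ_H E[X_H] = 16 · p^{3} = 16 · 27/64 = 27/4.
Numerically: E[X] ≈ 6.75.

E[X] = 16 · (3/4)^{3} = 27/4 ≈ 6.75.


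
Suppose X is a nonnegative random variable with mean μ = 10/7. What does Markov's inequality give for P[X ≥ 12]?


μ = E[X] = 10/7, a = 12.
Markov: P[X ≥ 12] ≤ μ/a = (10/7)/12 = 5/42.
Numerically: ≈ 0.119.
(Since a = 12 > μ = 1.429, the bound 5/42 is < 1 and informative.)

P[X ≥ 12] ≤ 5/42 ≈ 0.119.


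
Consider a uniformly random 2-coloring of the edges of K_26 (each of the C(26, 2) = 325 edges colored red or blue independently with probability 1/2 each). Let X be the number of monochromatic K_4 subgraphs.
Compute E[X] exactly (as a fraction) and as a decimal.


Let X = Σ_S X_S over the C(26, 4) = 14950 subsets S of size 4, where X_S = 1 if the K_4 on S is monochromatic.
For a fixed S, the K_4 on S has C(4, 2) = 6 edges. P[all 6 edges red] = (1/2)^6, and likewise for blue, so P[monochromatic] = 2·(1/2)^6 = 2^{1 − 6} = 1/32.
By linearity: E[X] = C(26, 4) · 2^{1 − 6} = 14950 · 1/32 = 7475/16.
Numerically: E[X] ≈ 467.187500.

E[X] = C(26,4)·2^(1−C(4,2)) = 7475/16 ≈ 467.187500.


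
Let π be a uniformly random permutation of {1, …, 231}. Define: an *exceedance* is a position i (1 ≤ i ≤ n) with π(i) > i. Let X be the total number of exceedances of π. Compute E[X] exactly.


Write X = Σ_{i=1}^{231} X_i, where X_i = 1_{π(i) > i}.
For each fixed i, π(i) is uniform over {1, …, 231} (marginal of a uniform permutation), so P[π(i) > i] = (n − i)/n. Summing: Σ_{i=1}^{231} (n − i)/n = (0 + 1 + … + 230)/231 = 231(231 − 1)/(2·231) = (231 − 1)/2.
Hence E[X] = Σ_{i=1}^{231} (231 − i)/231 = 115 ≈ 115.000.

E[X] = 115 = 115.000.


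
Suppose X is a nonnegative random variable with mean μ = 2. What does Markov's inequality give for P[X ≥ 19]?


μ = E[X] = 2, a = 19.
Markov: P[X ≥ 19] ≤ μ/a = (2)/19 = 2/19.
Numerically: ≈ 0.105.
(Since a = 19 > μ = 2.000, the bound 2/19 is < 1 and informative.)

P[X ≥ 19] ≤ 2/19 ≈ 0.105.


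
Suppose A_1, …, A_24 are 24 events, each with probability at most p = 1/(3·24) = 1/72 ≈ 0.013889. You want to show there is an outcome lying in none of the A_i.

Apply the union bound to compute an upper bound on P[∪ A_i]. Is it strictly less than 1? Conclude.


Union bound: P[∪_{i=1}^{24} A_i] ≤ Σ_i P[A_i] ≤ 24·p = 24·(1/72) = 1/3.
Numerically: 1/3 ≈ 0.333333.
Is 1/3 < 1? YES.
Since P[∪ A_i] ≤ 1/3 < 1, the complement has P[∩ A_i^c] ≥ 1 − 1/3 = 2/3 > 0, so some outcome avoids every A_i.

24·p = 1/3 ≈ 0.333333; existence CERTIFIED by the union bound.


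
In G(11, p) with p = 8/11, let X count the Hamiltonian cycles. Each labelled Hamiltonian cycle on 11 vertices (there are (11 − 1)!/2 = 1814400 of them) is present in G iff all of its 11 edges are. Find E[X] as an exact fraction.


K_11 has (11 − 1)!/2 = 1814400 labelled Hamiltonian cycles.
For each such Hamiltonian cycle H, let X_H = 1 if all 11 edges of H are present in G. Then P[X_H = 1] = p^{11} = (8/11)^{11} = 8589934592/285311670611.
By linearity: E[X] = Σ_H E[X_H] = 1814400 · p^{11} = 1814400 · 8589934592/285311670611 = 15585577323724800/285311670611.
Numerically: E[X] ≈ 54626.5.

E[X] = 1814400 · (8/11)^{11} = 15585577323724800/285311670611 ≈ 54626.5.


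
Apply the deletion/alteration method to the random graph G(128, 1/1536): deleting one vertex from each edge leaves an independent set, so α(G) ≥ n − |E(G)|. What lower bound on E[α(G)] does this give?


E[|E(G)|] = C(128, 2)·p = 8128 · (1/1536) = 127/24.
E[α(G)] ≥ n − E[|E(G)|] = 128 − 127/24 = 2945/24.
Numerically: ≈ 122.7083.
(This is only a lower bound; the true E[α(G)] may be larger.)

E[α(G)] ≥ 2945/24 ≈ 122.7083.


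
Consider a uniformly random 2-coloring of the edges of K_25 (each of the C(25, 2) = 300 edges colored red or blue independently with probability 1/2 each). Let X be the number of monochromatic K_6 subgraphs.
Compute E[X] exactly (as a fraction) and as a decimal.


Let X = Σ_S X_S over the C(25, 6) = 177100 subsets S of size 6, where X_S = 1 if the K_6 on S is monochromatic.
For a fixed S, the K_6 on S has C(6, 2) = 15 edges. P[all 15 edges red] = (1/2)^15, and likewise for blue, so P[monochromatic] = 2·(1/2)^15 = 2^{1 − 15} = 1/16384.
By linearity: E[X] = C(25, 6) · 2^{1 − 15} = 177100 · 1/16384 = 44275/4096.
Numerically: E[X] ≈ 10.809.

E[X] = C(25,6)·2^(1−C(6,2)) = 44275/4096 ≈ 10.809.


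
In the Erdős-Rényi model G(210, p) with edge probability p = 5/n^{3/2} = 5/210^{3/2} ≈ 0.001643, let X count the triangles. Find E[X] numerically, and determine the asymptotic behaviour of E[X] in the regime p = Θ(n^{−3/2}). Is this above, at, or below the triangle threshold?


Number of potential triangles: C(210, 3) = 1521520.
Each occurs with probability p³ ≈ (0.001643)³ ≈ 4.4353019e-09.
By linearity: E[X] = C(210, 3)·p³ ≈ 1521520 · 4.4353019e-09 ≈ 0.00675.
Since α = 3/2 > 1, p = c/n^{3/2} = o(1/n) is below the triangle threshold p ~ 1/n. Asymptotically E[X] ~ (c³/6)·n^{3(1−α)} = (5³/6)·n^{-1.5} → 0, so by Markov's inequality G has no triangles w.h.p.

E[X] ≈ 0.00675; in regime p = Θ(1/n^{3/2}) E[X] tends to 0 (below the triangle threshold p ~ 1/n).


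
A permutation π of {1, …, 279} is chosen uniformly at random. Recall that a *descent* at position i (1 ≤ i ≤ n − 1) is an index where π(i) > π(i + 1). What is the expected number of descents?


Write X = Σ X_I over i = 1, …, 278, with X_I the indicator of one descent.
There are 278 indicators.
For each fixed i, the pair (π(i), π(i+1)) is a uniformly random ordered pair of distinct values from {1, …, 279}; by symmetry P[π(i) > π(i+1)] = 1/2.
By linearity: E[X] = 278 · (1/2) = (279 − 1) · (1/2) = 139 ≈ 139.000.

E[X] = 139 = 139.000.


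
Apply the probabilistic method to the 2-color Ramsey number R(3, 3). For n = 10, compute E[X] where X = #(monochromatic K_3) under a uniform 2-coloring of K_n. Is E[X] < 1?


E[X] = C(10, 3) · 2^{1 − 3} = 120 · 2^{−2} = 120/4.
As a reduced fraction: E[X] = 30 ≈ 30.00000.
Is E[X] < 1? NO.
Since E[X] ≥ 1, the first-moment bound is inconclusive at n = 10; it does NOT by itself certify R(3, 3) > 10.

E[X] = 30 ≈ 30.00000; E[X] ≥ 1; first-moment method inconclusive here.


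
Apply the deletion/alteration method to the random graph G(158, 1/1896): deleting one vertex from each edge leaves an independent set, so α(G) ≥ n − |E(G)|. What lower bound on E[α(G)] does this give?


E[|E(G)|] = C(158, 2)·p = 12403 · (1/1896) = 157/24.
E[α(G)] ≥ n − E[|E(G)|] = 158 − 157/24 = 3635/24.
Numerically: ≈ 151.458333.
(This is only a lower bound; the true E[α(G)] may be larger.)

E[α(G)] ≥ 3635/24 ≈ 151.458333.


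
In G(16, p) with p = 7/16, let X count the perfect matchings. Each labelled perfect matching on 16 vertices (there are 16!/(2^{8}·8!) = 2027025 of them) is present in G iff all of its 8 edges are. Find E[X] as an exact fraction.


K_16 has 16!/(2^{8}·8!) = 2027025 labelled perfect matchings.
For each such perfect matching H, let X_H = 1 if all 8 edges of H are present in G. Then P[X_H = 1] = p^{8} = (7/16)^{8} = 5764801/4294967296.
By linearity of expectation: E[X] = Σ_H E[X_H] = 2027025 · p^{8} = 2027025 · 5764801/4294967296 = 11685395747025/4294967296.
Numerically: E[X] ≈ 2721.

E[X] = 2027025 · (7/16)^{8} = 11685395747025/4294967296 ≈ 2721.


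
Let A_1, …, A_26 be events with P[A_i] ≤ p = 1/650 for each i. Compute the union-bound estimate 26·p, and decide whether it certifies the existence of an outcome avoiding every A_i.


Union bound: P[∪_{i=1}^{26} A_i] ≤ Σ_i P[A_i] ≤ 26·p = 26·(1/650) = 1/25.
Numerically: 1/25 ≈ 0.04000.
Is 1/25 < 1? YES.
Since P[∪ A_i] ≤ 1/25 < 1, the complement has P[∩ A_i^c] ≥ 1 − 1/25 = 24/25 > 0, so some outcome avoids every A_i.

26·p = 1/25 ≈ 0.04000; existence CERTIFIED by the union bound.


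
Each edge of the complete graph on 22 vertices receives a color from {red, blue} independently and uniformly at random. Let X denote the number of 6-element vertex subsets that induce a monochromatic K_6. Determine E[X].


Let X = Σ_S X_S over the C(22, 6) = 74613 subsets S of size 6, where X_S = 1 if the K_6 on S is monochromatic.
For a fixed S, the K_6 on S has C(6, 2) = 15 edges. P[all 15 edges red] = (1/2)^15, and likewise for blue, so P[monochromatic] = 2·(1/2)^15 = 2^{1 − 15} = 1/16384.
By linearity: E[X] = C(22, 6) · 2^{1 − 15} = 74613 · 1/16384 = 74613/16384.
Numerically: E[X] ≈ 4.554.

E[X] = C(22,6)·2^(1−C(6,2)) = 74613/16384 ≈ 4.554.


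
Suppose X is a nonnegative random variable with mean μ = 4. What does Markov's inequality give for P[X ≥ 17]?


μ = E[X] = 4, a = 17.
Markov: P[X ≥ 17] ≤ μ/a = (4)/17 = 4/17.
Numerically: ≈ 0.235294.
(Since a = 17 > μ = 4.000000, the bound 4/17 is < 1 and informative.)

P[X ≥ 17] ≤ 4/17 ≈ 0.235294.


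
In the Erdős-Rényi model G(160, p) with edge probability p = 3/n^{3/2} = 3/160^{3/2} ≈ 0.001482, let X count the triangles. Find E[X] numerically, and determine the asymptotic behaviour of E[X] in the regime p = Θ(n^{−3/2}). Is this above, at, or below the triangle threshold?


Number of potential triangles: C(160, 3) = 669920.
Each occurs with probability p³ ≈ (0.001482)³ ≈ 3.257046e-09.
By linearity: E[X] = C(160, 3)·p³ ≈ 669920 · 3.257046e-09 ≈ 0.0022.
Since α = 3/2 > 1, p = c/n^{3/2} = o(1/n) is below the triangle threshold p ~ 1/n. Asymptotically E[X] ~ (c³/6)·n^{3(1−α)} = (3³/6)·n^{-1.5} → 0, so by Markov's inequality G has no triangles w.h.p.

E[X] ≈ 0.0022; in regime p = Θ(1/n^{3/2}) E[X] tends to 0 (below the triangle threshold p ~ 1/n).


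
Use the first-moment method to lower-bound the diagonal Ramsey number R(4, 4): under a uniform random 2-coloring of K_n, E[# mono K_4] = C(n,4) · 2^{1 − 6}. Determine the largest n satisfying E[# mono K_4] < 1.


We need C(n, 4) · 2^{1 − 6} < 1, i.e. C(n, 4) < 2^{6 − 1} = 32.
Check values of n near the boundary:
  n = 4: C(4, 4) = 1; 1 < 32? YES
  n = 5: C(5, 4) = 5; 5 < 32? YES
  n = 6: C(6, 4) = 15; 15 < 32? YES
  n = 7: C(7, 4) = 35; 35 < 32? NO
The largest n with C(n, 4) < 32 is n = 6 (where E[X] = 15/32 ≈ 0.46875). Hence R(4, 4) > 6, i.e. R(4, 4) ≥ 7.

Largest n = 6; hence R(4, 4) > 6.


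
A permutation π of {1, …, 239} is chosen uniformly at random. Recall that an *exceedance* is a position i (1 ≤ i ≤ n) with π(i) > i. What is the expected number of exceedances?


Write X = Σ_{i=1}^{239} X_i, where X_i = 1_{π(i) > i}.
For each fixed i, π(i) is uniform over {1, …, 239} (marginal of a uniform permutation), so P[π(i) > i] = (n − i)/n. Summing: Σ_{i=1}^{239} (n − i)/n = (0 + 1 + … + 238)/239 = 239(239 − 1)/(2·239) = (239 − 1)/2.
Hence E[X] = Σ_{i=1}^{239} (239 − i)/239 = 119 ≈ 119.00000.

E[X] = 119 = 119.00000.


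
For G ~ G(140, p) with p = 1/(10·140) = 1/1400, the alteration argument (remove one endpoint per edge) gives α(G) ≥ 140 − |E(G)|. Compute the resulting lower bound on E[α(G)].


E[|E(G)|] = C(140, 2)·p = 9730 · (1/1400) = 139/20.
E[α(G)] ≥ n − E[|E(G)|] = 140 − 139/20 = 2661/20.
Numerically: ≈ 133.0500.
(This is only a lower bound; the true E[α(G)] may be larger.)

E[α(G)] ≥ 2661/20 ≈ 133.0500.


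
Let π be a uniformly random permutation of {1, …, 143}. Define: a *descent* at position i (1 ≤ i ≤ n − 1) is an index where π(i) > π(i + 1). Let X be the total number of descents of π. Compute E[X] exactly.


Write X = Σ X_I over i = 1, …, 142, with X_I the indicator of one descent.
There are 142 indicators.
For each fixed i, the pair (π(i), π(i+1)) is a uniformly random ordered pair of distinct values from {1, …, 143}; by symmetry P[π(i) > π(i+1)] = 1/2.
By linearity: E[X] = 142 · (1/2) = (143 − 1) · (1/2) = 71 ≈ 71.000000.

E[X] = 71 = 71.000000.


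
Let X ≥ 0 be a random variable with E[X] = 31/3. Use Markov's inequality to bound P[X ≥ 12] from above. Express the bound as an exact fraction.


μ = E[X] = 31/3, a = 12.
Markov: P[X ≥ 12] ≤ μ/a = (31/3)/12 = 31/36.
Numerically: ≈ 0.8611.
(Since a = 12 > μ = 10.3333, the bound 31/36 is < 1 and informative.)

P[X ≥ 12] ≤ 31/36 ≈ 0.8611.


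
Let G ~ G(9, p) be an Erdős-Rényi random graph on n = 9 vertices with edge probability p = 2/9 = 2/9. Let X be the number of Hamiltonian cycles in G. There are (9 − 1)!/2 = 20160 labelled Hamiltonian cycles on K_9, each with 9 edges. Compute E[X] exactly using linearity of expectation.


K_9 has (9 − 1)!/2 = 20160 labelled Hamiltonian cycles.
For each such Hamiltonian cycle H, let X_H = 1 if all 9 edges of H are present in G. Then P[X_H = 1] = p^{9} = (2/9)^{9} = 512/387420489.
By linearity: E[X] = Σ_H E[X_H] = 20160 · p^{9} = 20160 · 512/387420489 = 1146880/43046721.
Numerically: E[X] ≈ 0.0266.

E[X] = 20160 · (2/9)^{9} = 1146880/43046721 ≈ 0.0266.


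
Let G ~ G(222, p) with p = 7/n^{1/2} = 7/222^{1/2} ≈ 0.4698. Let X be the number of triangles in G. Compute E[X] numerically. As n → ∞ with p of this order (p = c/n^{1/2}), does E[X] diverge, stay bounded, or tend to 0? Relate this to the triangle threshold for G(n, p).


Number of potential triangles: C(222, 3) = 1798940.
Each occurs with probability p³ ≈ (0.4698)³ ≈ 1.036966e-01.
By linearity: E[X] = C(222, 3)·p³ ≈ 1798940 · 1.036966e-01 ≈ 186544.0223.
Since α = 1/2 < 1, p = c/n^{1/2} ≫ 1/n is above the triangle threshold p ~ 1/n. Asymptotically E[X] ~ (c³/6)·n^{3(1−α)} = (7³/6)·n^{1.5} → ∞; triangles are abundant w.h.p.

E[X] ≈ 186544.0223; in regime p = Θ(1/n^{1/2}) E[X] diverges (above the triangle threshold p ~ 1/n).


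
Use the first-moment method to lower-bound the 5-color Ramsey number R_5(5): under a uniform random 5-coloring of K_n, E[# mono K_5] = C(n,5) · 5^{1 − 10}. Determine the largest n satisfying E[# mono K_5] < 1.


We need C(n, 5) · 5^{1 − 10} < 1, i.e. C(n, 5) < 5^{10 − 1} = 1953125.
Check values of n near the boundary:
  n = 44: C(44, 5) = 1086008; 1086008 < 1953125? YES
  n = 45: C(45, 5) = 1221759; 1221759 < 1953125? YES
  n = 46: C(46, 5) = 1370754; 1370754 < 1953125? YES
  n = 47: C(47, 5) = 1533939; 1533939 < 1953125? YES
  n = 48: C(48, 5) = 1712304; 1712304 < 1953125? YES
  n = 49: C(49, 5) = 1906884; 1906884 < 1953125? YES
  n = 50: C(50, 5) = 2118760; 2118760 < 1953125? NO
The largest n with C(n, 5) < 1953125 is n = 49 (where E[X] = 1906884/1953125 ≈ 0.976325). Hence R_5(5) > 49, i.e. R_5(5) ≥ 50.

Largest n = 49; hence R_5(5) > 49.


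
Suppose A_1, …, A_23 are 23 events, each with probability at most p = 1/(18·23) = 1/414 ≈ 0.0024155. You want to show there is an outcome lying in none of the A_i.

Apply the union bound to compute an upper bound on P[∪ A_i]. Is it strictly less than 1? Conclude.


Union bound: P[∪_{i=1}^{23} A_i] ≤ Σ_i P[A_i] ≤ 23·p = 23·(1/414) = 1/18.
Numerically: 1/18 ≈ 0.0555556.
Is 1/18 < 1? YES.
Since P[∪ A_i] ≤ 1/18 < 1, the complement has P[∩ A_i^c] ≥ 1 − 1/18 = 17/18 > 0, so some outcome avoids every A_i.

23·p = 1/18 ≈ 0.0555556; existence CERTIFIED by the union bound.


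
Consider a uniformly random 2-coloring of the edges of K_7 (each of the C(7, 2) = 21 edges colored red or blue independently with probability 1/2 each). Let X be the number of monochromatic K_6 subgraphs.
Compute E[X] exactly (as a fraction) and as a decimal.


Let X = Σ_S X_S over the C(7, 6) = 7 subsets S of size 6, where X_S = 1 if the K_6 on S is monochromatic.
For a fixed S, the K_6 on S has C(6, 2) = 15 edges. P[all 15 edges red] = (1/2)^15, and likewise for blue, so P[monochromatic] = 2·(1/2)^15 = 2^{1 − 15} = 1/16384.
Summing: E[X] = C(7, 6) · 2^{1 − 15} = 7 · 1/16384 = 7/16384.
Numerically: E[X] ≈ 0.000427.

E[X] = C(7,6)·2^(1−C(6,2)) = 7/16384 ≈ 0.000427.


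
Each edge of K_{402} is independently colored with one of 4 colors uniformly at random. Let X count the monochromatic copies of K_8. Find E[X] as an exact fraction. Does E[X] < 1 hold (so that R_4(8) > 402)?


E[X] = C(402, 8) · 4^{1 − 28} = 15770615726749950 · 4^{−27} = 15770615726749950/18014398509481984.
As a reduced fraction: E[X] = 7885307863374975/9007199254740992 ≈ 0.875445.
Is E[X] < 1? YES.
Since E[X] < 1, there exists a 4-coloring of K_{402} with no monochromatic K_8; hence R_4(8) > 402.

E[X] = 7885307863374975/9007199254740992 ≈ 0.875445; E[X] < 1, so R_4(8) > 402.


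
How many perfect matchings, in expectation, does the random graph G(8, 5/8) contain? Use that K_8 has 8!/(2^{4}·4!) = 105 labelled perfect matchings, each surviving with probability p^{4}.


K_8 has 8!/(2^{4}·4!) = 105 labelled perfect matchings.
For each such perfect matching H, let X_H = 1 if all 4 edges of H are present in G. Then P[X_H = 1] = p^{4} = (5/8)^{4} = 625/4096.
By linearity of expectation: E[X] = Σ_H E[X_H] = 105 · p^{4} = 105 · 625/4096 = 65625/4096.
Numerically: E[X] ≈ 16.02.

E[X] = 105 · (5/8)^{4} = 65625/4096 ≈ 16.02.


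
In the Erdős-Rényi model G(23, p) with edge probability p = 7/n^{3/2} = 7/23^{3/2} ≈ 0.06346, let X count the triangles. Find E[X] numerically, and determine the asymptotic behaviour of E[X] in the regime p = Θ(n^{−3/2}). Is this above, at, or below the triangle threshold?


Number of potential triangles: C(23, 3) = 1771.
Each occurs with probability p³ ≈ (0.06346)³ ≈ 2.555753e-04.
By linearity: E[X] = C(23, 3)·p³ ≈ 1771 · 2.555753e-04 ≈ 0.4526.
Since α = 3/2 > 1, p = c/n^{3/2} = o(1/n) is below the triangle threshold p ~ 1/n. Asymptotically E[X] ~ (c³/6)·n^{3(1−α)} = (7³/6)·n^{-1.5} → 0, so by Markov's inequality G has no triangles w.h.p.

E[X] ≈ 0.4526; in regime p = Θ(1/n^{3/2}) E[X] tends to 0 (below the triangle threshold p ~ 1/n).


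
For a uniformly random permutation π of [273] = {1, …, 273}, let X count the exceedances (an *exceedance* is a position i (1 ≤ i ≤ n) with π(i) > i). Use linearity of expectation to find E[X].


Write X = Σ_{i=1}^{273} X_i, where X_i = 1_{π(i) > i}.
For each fixed i, π(i) is uniform over {1, …, 273} (marginal of a uniform permutation), so P[π(i) > i] = (n − i)/n. Summing: Σ_{i=1}^{273} (n − i)/n = (0 + 1 + … + 272)/273 = 273(273 − 1)/(2·273) = (273 − 1)/2.
Hence E[X] = Σ_{i=1}^{273} (273 − i)/273 = 136 ≈ 136.0000.

E[X] = 136 = 136.0000.


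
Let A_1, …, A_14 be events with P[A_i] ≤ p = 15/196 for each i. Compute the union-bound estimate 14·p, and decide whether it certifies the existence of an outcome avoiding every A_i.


Union bound: P[∪_{i=1}^{14} A_i] ≤ Σ_i P[A_i] ≤ 14·p = 14·(15/196) = 15/14.
Numerically: 15/14 ≈ 1.071.
Is 15/14 < 1? NO.
Since the bound 15/14 is ≥ 1, the union bound is uninformative here; it does NOT by itself certify existence.

14·p = 15/14 ≈ 1.071; existence NOT certified by the union bound.


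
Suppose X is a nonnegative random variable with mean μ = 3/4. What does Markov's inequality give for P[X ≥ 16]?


μ = E[X] = 3/4, a = 16.
Markov: P[X ≥ 16] ≤ μ/a = (3/4)/16 = 3/64.
Numerically: ≈ 0.047.
(Since a = 16 > μ = 0.750, the bound 3/64 is < 1 and informative.)

P[X ≥ 16] ≤ 3/64 ≈ 0.047.


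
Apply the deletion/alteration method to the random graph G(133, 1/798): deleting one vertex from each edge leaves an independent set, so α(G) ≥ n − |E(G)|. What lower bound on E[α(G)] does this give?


E[|E(G)|] = C(133, 2)·p = 8778 · (1/798) = 11.
E[α(G)] ≥ n − E[|E(G)|] = 133 − 11 = 122.
Numerically: ≈ 122.0000.
(This is only a lower bound; the true E[α(G)] may be larger.)

E[α(G)] ≥ 122 ≈ 122.0000.


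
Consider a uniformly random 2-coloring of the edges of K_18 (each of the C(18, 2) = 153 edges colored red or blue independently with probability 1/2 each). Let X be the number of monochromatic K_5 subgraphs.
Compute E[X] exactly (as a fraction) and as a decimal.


Let X = Σ_S X_S over the C(18, 5) = 8568 subsets S of size 5, where X_S = 1 if the K_5 on S is monochromatic.
For a fixed S, the K_5 on S has C(5, 2) = 10 edges. P[all 10 edges red] = (1/2)^10, and likewise for blue, so P[monochromatic] = 2·(1/2)^10 = 2^{1 − 10} = 1/512.
Summing: E[X] = C(18, 5) · 2^{1 − 10} = 8568 · 1/512 = 1071/64.
Numerically: E[X] ≈ 16.734375.

E[X] = C(18,5)·2^(1−C(5,2)) = 1071/64 ≈ 16.734375.


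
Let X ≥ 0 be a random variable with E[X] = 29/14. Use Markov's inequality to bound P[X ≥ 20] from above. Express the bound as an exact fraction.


μ = E[X] = 29/14, a = 20.
Markov: P[X ≥ 20] ≤ μ/a = (29/14)/20 = 29/280.
Numerically: ≈ 0.10357.
(Since a = 20 > μ = 2.07143, the bound 29/280 is < 1 and informative.)

P[X ≥ 20] ≤ 29/280 ≈ 0.10357.


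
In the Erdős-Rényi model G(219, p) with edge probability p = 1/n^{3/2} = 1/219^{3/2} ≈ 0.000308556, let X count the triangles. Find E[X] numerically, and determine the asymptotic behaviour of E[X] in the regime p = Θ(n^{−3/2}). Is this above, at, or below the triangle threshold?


Number of potential triangles: C(219, 3) = 1726669.
Each occurs with probability p³ ≈ (0.000308556)³ ≈ 2.93765968e-11.
By linearity: E[X] = C(219, 3)·p³ ≈ 1726669 · 2.93765968e-11 ≈ 0.000051.
Since α = 3/2 > 1, p = c/n^{3/2} = o(1/n) is below the triangle threshold p ~ 1/n. Asymptotically E[X] ~ (c³/6)·n^{3(1−α)} = (1³/6)·n^{-1.5} → 0, so by Markov's inequality G has no triangles w.h.p.

E[X] ≈ 0.000051; in regime p = Θ(1/n^{3/2}) E[X] tends to 0 (below the triangle threshold p ~ 1/n).


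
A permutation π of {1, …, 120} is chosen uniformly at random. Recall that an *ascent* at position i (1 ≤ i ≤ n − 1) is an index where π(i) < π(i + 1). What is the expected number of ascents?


Write X = Σ X_I over i = 1, …, 119, with X_I the indicator of one ascent.
There are 119 indicators.
For each fixed i, the pair (π(i), π(i+1)) is a uniformly random ordered pair of distinct values from {1, …, 120}; by symmetry P[π(i) < π(i+1)] = 1/2.
By linearity: E[X] = 119 · (1/2) = (120 − 1) · (1/2) = 119/2 ≈ 59.500000.

E[X] = 119/2 = 59.500000.


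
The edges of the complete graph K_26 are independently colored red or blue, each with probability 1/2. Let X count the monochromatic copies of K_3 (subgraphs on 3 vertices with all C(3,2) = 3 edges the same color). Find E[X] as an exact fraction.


Let X = Σ_S X_S over the C(26, 3) = 2600 subsets S of size 3, where X_S = 1 if the K_3 on S is monochromatic.
For a fixed S, the K_3 on S has C(3, 2) = 3 edges. P[all 3 edges red] = (1/2)^3, and likewise for blue, so P[monochromatic] = 2·(1/2)^3 = 2^{1 − 3} = 1/4.
By linearity of expectation: E[X] = C(26, 3) · 2^{1 − 3} = 2600 · 1/4 = 650.
Numerically: E[X] ≈ 650.000000.

E[X] = C(26,3)·2^(1−C(3,2)) = 650 ≈ 650.000000.


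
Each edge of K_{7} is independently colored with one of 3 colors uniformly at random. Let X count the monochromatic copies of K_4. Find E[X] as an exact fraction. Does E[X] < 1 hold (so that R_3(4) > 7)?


E[X] = C(7, 4) · 3^{1 − 6} = 35 · 3^{−5} = 35/243.
As a reduced fraction: E[X] = 35/243 ≈ 0.144.
Is E[X] < 1? YES.
Since E[X] < 1, there exists a 3-coloring of K_{7} with no monochromatic K_4; hence R_3(4) > 7.

E[X] = 35/243 ≈ 0.144; E[X] < 1, so R_3(4) > 7.


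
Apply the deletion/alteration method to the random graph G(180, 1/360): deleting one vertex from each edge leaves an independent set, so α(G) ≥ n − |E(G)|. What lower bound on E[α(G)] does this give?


E[|E(G)|] = C(180, 2)·p = 16110 · (1/360) = 179/4.
E[α(G)] ≥ n − E[|E(G)|] = 180 − 179/4 = 541/4.
Numerically: ≈ 135.250000.
(This is only a lower bound; the true E[α(G)] may be larger.)

E[α(G)] ≥ 541/4 ≈ 135.250000.


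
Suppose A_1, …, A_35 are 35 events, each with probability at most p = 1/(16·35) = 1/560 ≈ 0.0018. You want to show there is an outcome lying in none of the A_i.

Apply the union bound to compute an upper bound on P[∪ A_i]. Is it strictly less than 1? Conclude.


Union bound: P[∪_{i=1}^{35} A_i] ≤ Σ_i P[A_i] ≤ 35·p = 35·(1/560) = 1/16.
Numerically: 1/16 ≈ 0.0625.
Is 1/16 < 1? YES.
Since P[∪ A_i] ≤ 1/16 < 1, the complement has P[∩ A_i^c] ≥ 1 − 1/16 = 15/16 > 0, so some outcome avoids every A_i.

35·p = 1/16 ≈ 0.0625; existence CERTIFIED by the union bound.


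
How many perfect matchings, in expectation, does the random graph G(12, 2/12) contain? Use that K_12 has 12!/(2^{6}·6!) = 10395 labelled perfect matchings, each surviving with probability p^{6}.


K_12 has 12!/(2^{6}·6!) = 10395 labelled perfect matchings.
For each such perfect matching H, let X_H = 1 if all 6 edges of H are present in G. Then P[X_H = 1] = p^{6} = (1/6)^{6} = 1/46656.
By linearity: E[X] = Σ_H E[X_H] = 10395 · p^{6} = 10395 · 1/46656 = 385/1728.
Numerically: E[X] ≈ 0.222801.

E[X] = 10395 · (1/6)^{6} = 385/1728 ≈ 0.222801.


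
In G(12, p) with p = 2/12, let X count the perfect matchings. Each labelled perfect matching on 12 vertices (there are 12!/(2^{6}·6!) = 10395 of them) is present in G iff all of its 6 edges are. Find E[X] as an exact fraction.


K_12 has 12!/(2^{6}·6!) = 10395 labelled perfect matchings.
For each such perfect matching H, let X_H = 1 if all 6 edges of H are present in G. Then P[X_H = 1] = p^{6} = (1/6)^{6} = 1/46656.
Summing the indicators: E[X] = Σ_H E[X_H] = 10395 · p^{6} = 10395 · 1/46656 = 385/1728.
Numerically: E[X] ≈ 0.2228.

E[X] = 10395 · (1/6)^{6} = 385/1728 ≈ 0.2228.


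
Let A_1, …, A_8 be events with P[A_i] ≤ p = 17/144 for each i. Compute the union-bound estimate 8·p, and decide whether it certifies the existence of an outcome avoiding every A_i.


Union bound: P[∪_{i=1}^{8} A_i] ≤ Σ_i P[A_i] ≤ 8·p = 8·(17/144) = 17/18.
Numerically: 17/18 ≈ 0.9444.
Is 17/18 < 1? YES.
Since P[∪ A_i] ≤ 17/18 < 1, the complement has P[∩ A_i^c] ≥ 1 − 17/18 = 1/18 > 0, so some outcome avoids every A_i.

8·p = 17/18 ≈ 0.9444; existence CERTIFIED by the union bound.


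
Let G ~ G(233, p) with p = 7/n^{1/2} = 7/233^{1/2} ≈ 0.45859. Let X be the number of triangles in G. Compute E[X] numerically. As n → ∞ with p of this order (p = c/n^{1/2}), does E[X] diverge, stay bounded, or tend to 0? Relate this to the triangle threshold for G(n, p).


Number of potential triangles: C(233, 3) = 2081156.
Each occurs with probability p³ ≈ (0.45859)³ ≈ 9.6440674e-02.
By linearity: E[X] = C(233, 3)·p³ ≈ 2081156 · 9.6440674e-02 ≈ 200708.08808.
Since α = 1/2 < 1, p = c/n^{1/2} ≫ 1/n is above the triangle threshold p ~ 1/n. Asymptotically E[X] ~ (c³/6)·n^{3(1−α)} = (7³/6)·n^{1.5} → ∞; triangles are abundant w.h.p.

E[X] ≈ 200708.08808; in regime p = Θ(1/n^{1/2}) E[X] diverges (above the triangle threshold p ~ 1/n).


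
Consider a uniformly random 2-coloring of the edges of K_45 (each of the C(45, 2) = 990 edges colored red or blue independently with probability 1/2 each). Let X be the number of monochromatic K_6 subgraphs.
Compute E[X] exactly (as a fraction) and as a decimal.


Let X = Σ_S X_S over the C(45, 6) = 8145060 subsets S of size 6, where X_S = 1 if the K_6 on S is monochromatic.
For a fixed S, the K_6 on S has C(6, 2) = 15 edges. P[all 15 edges red] = (1/2)^15, and likewise for blue, so P[monochromatic] = 2·(1/2)^15 = 2^{1 − 15} = 1/16384.
Summing: E[X] = C(45, 6) · 2^{1 − 15} = 8145060 · 1/16384 = 2036265/4096.
Numerically: E[X] ≈ 497.1350.

E[X] = C(45,6)·2^(1−C(6,2)) = 2036265/4096 ≈ 497.1350.


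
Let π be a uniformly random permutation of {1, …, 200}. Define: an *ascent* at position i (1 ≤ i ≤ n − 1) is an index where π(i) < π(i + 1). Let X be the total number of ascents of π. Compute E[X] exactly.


Write X = Σ X_I over i = 1, …, 199, with X_I the indicator of one ascent.
There are 199 indicators.
For each fixed i, the pair (π(i), π(i+1)) is a uniformly random ordered pair of distinct values from {1, …, 200}; by symmetry P[π(i) < π(i+1)] = 1/2.
By linearity: E[X] = 199 · (1/2) = (200 − 1) · (1/2) = 199/2 ≈ 99.50000.

E[X] = 199/2 = 99.50000.


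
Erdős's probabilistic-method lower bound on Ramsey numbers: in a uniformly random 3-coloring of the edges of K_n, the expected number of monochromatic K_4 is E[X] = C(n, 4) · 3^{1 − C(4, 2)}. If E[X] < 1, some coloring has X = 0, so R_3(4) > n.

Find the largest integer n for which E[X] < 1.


We need C(n, 4) · 3^{1 − 6} < 1, i.e. C(n, 4) < 3^{6 − 1} = 243.
Check values of n near the boundary:
  n = 5: C(5, 4) = 5; 5 < 243? YES
  n = 6: C(6, 4) = 15; 15 < 243? YES
  n = 7: C(7, 4) = 35; 35 < 243? YES
  n = 8: C(8, 4) = 70; 70 < 243? YES
  n = 9: C(9, 4) = 126; 126 < 243? YES
  n = 10: C(10, 4) = 210; 210 < 243? YES
  n = 11: C(11, 4) = 330; 330 < 243? NO
  n = 12: C(12, 4) = 495; 495 < 243? NO
The largest n with C(n, 4) < 243 is n = 10 (where E[X] = 70/81 ≈ 0.8641975). Hence R_3(4) > 10, i.e. R_3(4) ≥ 11.

Largest n = 10; hence R_3(4) > 10.


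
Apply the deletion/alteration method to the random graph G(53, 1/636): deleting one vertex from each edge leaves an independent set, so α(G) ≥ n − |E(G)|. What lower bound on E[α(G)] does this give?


E[|E(G)|] = C(53, 2)·p = 1378 · (1/636) = 13/6.
E[α(G)] ≥ n − E[|E(G)|] = 53 − 13/6 = 305/6.
Numerically: ≈ 50.833333.
(This is only a lower bound; the true E[α(G)] may be larger.)

E[α(G)] ≥ 305/6 ≈ 50.833333.


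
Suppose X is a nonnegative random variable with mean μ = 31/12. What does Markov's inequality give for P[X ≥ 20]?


μ = E[X] = 31/12, a = 20.
Markov: P[X ≥ 20] ≤ μ/a = (31/12)/20 = 31/240.
Numerically: ≈ 0.129.
(Since a = 20 > μ = 2.583, the bound 31/240 is < 1 and informative.)

P[X ≥ 20] ≤ 31/240 ≈ 0.129.


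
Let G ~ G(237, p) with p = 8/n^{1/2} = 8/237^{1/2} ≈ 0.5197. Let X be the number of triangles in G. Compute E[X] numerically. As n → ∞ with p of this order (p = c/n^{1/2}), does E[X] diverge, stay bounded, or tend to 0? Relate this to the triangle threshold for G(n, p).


Number of potential triangles: C(237, 3) = 2190670.
Each occurs with probability p³ ≈ (0.5197)³ ≈ 1.403290e-01.
By linearity: E[X] = C(237, 3)·p³ ≈ 2190670 · 1.403290e-01 ≈ 307414.5386.
Since α = 1/2 < 1, p = c/n^{1/2} ≫ 1/n is above the triangle threshold p ~ 1/n. Asymptotically E[X] ~ (c³/6)·n^{3(1−α)} = (8³/6)·n^{1.5} → ∞; triangles are abundant w.h.p.

E[X] ≈ 307414.5386; in regime p = Θ(1/n^{1/2}) E[X] diverges (above the triangle threshold p ~ 1/n).


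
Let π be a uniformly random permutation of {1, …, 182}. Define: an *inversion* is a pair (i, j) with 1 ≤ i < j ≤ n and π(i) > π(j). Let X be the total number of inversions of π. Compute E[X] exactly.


Write X = Σ X_I over the C(182, 2) = 16471 pairs i < j, with X_I the indicator of one inversion.
There are 16471 indicators.
For each fixed pair i < j, the values π(i) and π(j) are two distinct elements of {1, …, 182} in uniformly random order; by symmetry P[π(i) > π(j)] = 1/2.
By linearity: E[X] = 16471 · (1/2) = C(182, 2) · (1/2) = 16471/2 = 16471/2 ≈ 8235.500000.

E[X] = 16471/2 = 8235.500000.


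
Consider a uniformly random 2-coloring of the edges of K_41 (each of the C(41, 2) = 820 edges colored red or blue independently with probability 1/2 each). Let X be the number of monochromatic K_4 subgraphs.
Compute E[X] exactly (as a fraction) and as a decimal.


Let X = Σ_S X_S over the C(41, 4) = 101270 subsets S of size 4, where X_S = 1 if the K_4 on S is monochromatic.
For a fixed S, the K_4 on S has C(4, 2) = 6 edges. P[all 6 edges red] = (1/2)^6, and likewise for blue, so P[monochromatic] = 2·(1/2)^6 = 2^{1 − 6} = 1/32.
Summing: E[X] = C(41, 4) · 2^{1 − 6} = 101270 · 1/32 = 50635/16.
Numerically: E[X] ≈ 3164.687500.

E[X] = C(41,4)·2^(1−C(4,2)) = 50635/16 ≈ 3164.687500.


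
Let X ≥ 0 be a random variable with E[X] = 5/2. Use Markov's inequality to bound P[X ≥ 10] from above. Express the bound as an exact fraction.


μ = E[X] = 5/2, a = 10.
Markov: P[X ≥ 10] ≤ μ/a = (5/2)/10 = 1/4.
Numerically: ≈ 0.250.
(Since a = 10 > μ = 2.500, the bound 1/4 is < 1 and informative.)

P[X ≥ 10] ≤ 1/4 ≈ 0.250.


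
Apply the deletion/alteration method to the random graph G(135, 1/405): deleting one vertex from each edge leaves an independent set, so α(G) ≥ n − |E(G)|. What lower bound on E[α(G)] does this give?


E[|E(G)|] = C(135, 2)·p = 9045 · (1/405) = 67/3.
E[α(G)] ≥ n − E[|E(G)|] = 135 − 67/3 = 338/3.
Numerically: ≈ 112.666667.
(This is only a lower bound; the true E[α(G)] may be larger.)

E[α(G)] ≥ 338/3 ≈ 112.666667.


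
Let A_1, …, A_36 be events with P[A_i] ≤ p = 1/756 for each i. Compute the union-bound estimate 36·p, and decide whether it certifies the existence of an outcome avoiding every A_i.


Union bound: P[∪_{i=1}^{36} A_i] ≤ Σ_i P[A_i] ≤ 36·p = 36·(1/756) = 1/21.
Numerically: 1/21 ≈ 0.0476190.
Is 1/21 < 1? YES.
Since P[∪ A_i] ≤ 1/21 < 1, the complement has P[∩ A_i^c] ≥ 1 − 1/21 = 20/21 > 0, so some outcome avoids every A_i.

36·p = 1/21 ≈ 0.0476190; existence CERTIFIED by the union bound.
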